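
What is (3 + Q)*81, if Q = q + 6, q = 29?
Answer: 3078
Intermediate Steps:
Q = 35 (Q = 29 + 6 = 35)
(3 + Q)*81 = (3 + 35)*81 = 38*81 = 3078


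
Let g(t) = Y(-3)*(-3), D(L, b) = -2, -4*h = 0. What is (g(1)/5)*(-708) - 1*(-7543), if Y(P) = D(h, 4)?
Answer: 33467/5 ≈ 6693.4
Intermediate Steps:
h = 0 (h = -1/4*0 = 0)
Y(P) = -2
g(t) = 6 (g(t) = -2*(-3) = 6)
(g(1)/5)*(-708) - 1*(-7543) = (6/5)*(-708) - 1*(-7543) = (6*(1/5))*(-708) + 7543 = (6/5)*(-708) + 7543 = -4248/5 + 7543 = 33467/5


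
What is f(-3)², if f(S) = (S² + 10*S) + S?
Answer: 576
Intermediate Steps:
f(S) = S² + 11*S
f(-3)² = (-3*(11 - 3))² = (-3*8)² = (-24)² = 576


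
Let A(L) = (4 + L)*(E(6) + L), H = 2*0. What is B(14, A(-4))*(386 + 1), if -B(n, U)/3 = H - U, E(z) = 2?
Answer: 0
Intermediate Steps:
H = 0
A(L) = (2 + L)*(4 + L) (A(L) = (4 + L)*(2 + L) = (2 + L)*(4 + L))
B(n, U) = 3*U (B(n, U) = -3*(0 - U) = -(-3)*U = 3*U)
B(14, A(-4))*(386 + 1) = (3*(8 + (-4)**2 + 6*(-4)))*(386 + 1) = (3*(8 + 16 - 24))*387 = (3*0)*387 = 0*387 = 0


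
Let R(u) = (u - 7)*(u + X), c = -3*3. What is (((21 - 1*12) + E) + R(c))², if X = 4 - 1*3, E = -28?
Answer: 11881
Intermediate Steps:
c = -9
X = 1 (X = 4 - 3 = 1)
R(u) = (1 + u)*(-7 + u) (R(u) = (u - 7)*(u + 1) = (-7 + u)*(1 + u) = (1 + u)*(-7 + u))
(((21 - 1*12) + E) + R(c))² = (((21 - 1*12) - 28) + (-7 + (-9)² - 6*(-9)))² = (((21 - 12) - 28) + (-7 + 81 + 54))² = ((9 - 28) + 128)² = (-19 + 128)² = 109² = 11881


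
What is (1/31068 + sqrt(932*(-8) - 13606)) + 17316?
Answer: 537973489/31068 + I*sqrt(21062) ≈ 17316.0 + 145.13*I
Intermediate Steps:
(1/31068 + sqrt(932*(-8) - 13606)) + 17316 = (1/31068 + sqrt(-7456 - 13606)) + 17316 = (1/31068 + sqrt(-21062)) + 17316 = (1/31068 + I*sqrt(21062)) + 17316 = 537973489/31068 + I*sqrt(21062)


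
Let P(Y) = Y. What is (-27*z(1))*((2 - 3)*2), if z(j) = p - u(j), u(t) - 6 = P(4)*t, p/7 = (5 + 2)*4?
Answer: 10044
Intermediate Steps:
p = 196 (p = 7*((5 + 2)*4) = 7*(7*4) = 7*28 = 196)
u(t) = 6 + 4*t
z(j) = 190 - 4*j (z(j) = 196 - (6 + 4*j) = 196 + (-6 - 4*j) = 190 - 4*j)
(-27*z(1))*((2 - 3)*2) = (-27*(190 - 4*1))*((2 - 3)*2) = (-27*(190 - 4))*(-1*2) = -27*186*(-2) = -5022*(-2) = 10044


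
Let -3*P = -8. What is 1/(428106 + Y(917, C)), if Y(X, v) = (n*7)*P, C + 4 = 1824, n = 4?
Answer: 3/1284542 ≈ 2.3355e-6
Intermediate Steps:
C = 1820 (C = -4 + 1824 = 1820)
P = 8/3 (P = -1/3*(-8) = 8/3 ≈ 2.6667)
Y(X, v) = 224/3 (Y(X, v) = (4*7)*(8/3) = 28*(8/3) = 224/3)
1/(428106 + Y(917, C)) = 1/(428106 + 224/3) = 1/(1284542/3) = 3/1284542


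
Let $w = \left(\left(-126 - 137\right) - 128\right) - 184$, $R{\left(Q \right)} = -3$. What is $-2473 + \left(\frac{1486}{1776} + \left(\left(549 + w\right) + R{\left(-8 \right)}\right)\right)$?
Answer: $- \frac{2221033}{888} \approx -2501.2$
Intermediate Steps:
$w = -575$ ($w = \left(-263 - 128\right) - 184 = -391 - 184 = -575$)
$-2473 + \left(\frac{1486}{1776} + \left(\left(549 + w\right) + R{\left(-8 \right)}\right)\right) = -2473 + \left(\frac{1486}{1776} + \left(\left(549 - 575\right) - 3\right)\right) = -2473 + \left(1486 \cdot \frac{1}{1776} - 29\right) = -2473 + \left(\frac{743}{888} - 29\right) = -2473 - \frac{25009}{888} = - \frac{2221033}{888}$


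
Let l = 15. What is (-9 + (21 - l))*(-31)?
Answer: 93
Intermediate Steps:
(-9 + (21 - l))*(-31) = (-9 + (21 - 1*15))*(-31) = (-9 + (21 - 15))*(-31) = (-9 + 6)*(-31) = -3*(-31) = 93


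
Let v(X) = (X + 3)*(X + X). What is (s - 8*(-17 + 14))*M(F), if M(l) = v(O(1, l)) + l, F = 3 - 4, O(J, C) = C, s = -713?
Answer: 3445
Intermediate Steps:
v(X) = 2*X*(3 + X) (v(X) = (3 + X)*(2*X) = 2*X*(3 + X))
F = -1
M(l) = l + 2*l*(3 + l) (M(l) = 2*l*(3 + l) + l = l + 2*l*(3 + l))
(s - 8*(-17 + 14))*M(F) = (-713 - 8*(-17 + 14))*(-(7 + 2*(-1))) = (-713 - 8*(-3))*(-(7 - 2)) = (-713 + 24)*(-1*5) = -689*(-5) = 3445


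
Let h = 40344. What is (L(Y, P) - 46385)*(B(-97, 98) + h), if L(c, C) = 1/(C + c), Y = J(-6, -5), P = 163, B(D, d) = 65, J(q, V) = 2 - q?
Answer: -320517480106/171 ≈ -1.8744e+9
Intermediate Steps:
Y = 8 (Y = 2 - 1*(-6) = 2 + 6 = 8)
(L(Y, P) - 46385)*(B(-97, 98) + h) = (1/(163 + 8) - 46385)*(65 + 40344) = (1/171 - 46385)*40409 = -7931834/171*40409 = -320517480106/171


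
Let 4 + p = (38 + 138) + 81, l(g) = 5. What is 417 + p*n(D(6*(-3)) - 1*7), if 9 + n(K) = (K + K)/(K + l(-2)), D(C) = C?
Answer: -2455/2 ≈ -1227.5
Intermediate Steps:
n(K) = -9 + 2*K/(5 + K) (n(K) = -9 + (K + K)/(K + 5) = -9 + (2*K)/(5 + K) = -9 + 2*K/(5 + K))
p = 253 (p = -4 + ((38 + 138) + 81) = -4 + (176 + 81) = -4 + 257 = 253)
417 + p*n(D(6*(-3)) - 1*7) = 417 + 253*((-45 - 7*(6*(-3) - 1*7))/(5 + (6*(-3) - 1*7))) = 417 + 253*((-45 - 7*(-18 - 7))/(5 + (-18 - 7))) = 417 + 253*((-45 - 7*(-25))/(5 - 25)) = 417 + 253*((-45 + 175)/(-20)) = 417 + 253*(-1/20*130) = 417 + 253*(-13/2) = 417 - 3289/2 = -2455/2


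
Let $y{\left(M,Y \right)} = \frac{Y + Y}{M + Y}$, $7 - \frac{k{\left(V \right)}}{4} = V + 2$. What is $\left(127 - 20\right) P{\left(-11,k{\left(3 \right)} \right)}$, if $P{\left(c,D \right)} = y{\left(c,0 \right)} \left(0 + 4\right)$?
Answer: $0$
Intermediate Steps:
$k{\left(V \right)} = 20 - 4 V$ ($k{\left(V \right)} = 28 - 4 \left(V + 2\right) = 28 - 4 \left(2 + V\right) = 28 - \left(8 + 4 V\right) = 20 - 4 V$)
$y{\left(M,Y \right)} = \frac{2 Y}{M + Y}$
$P{\left(c,D \right)} = 0$ ($P{\left(c,D \right)} = 2 \cdot 0 \frac{1}{c + 0} \left(0 + 4\right) = 2 \cdot 0 \frac{1}{c} 4 = 0 \cdot 4 = 0$)
$\left(127 - 20\right) P{\left(-11,k{\left(3 \right)} \right)} = \left(127 - 20\right) 0 = 107 \cdot 0 = 0$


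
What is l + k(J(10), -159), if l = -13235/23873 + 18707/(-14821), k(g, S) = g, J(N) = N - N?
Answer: -642748146/353821733 ≈ -1.8166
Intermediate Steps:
J(N) = 0
l = -642748146/353821733 (l = -13235*1/23873 + 18707*(-1/14821) = -13235/23873 - 18707/14821 = -642748146/353821733 ≈ -1.8166)
l + k(J(10), -159) = -642748146/353821733 + 0 = -642748146/353821733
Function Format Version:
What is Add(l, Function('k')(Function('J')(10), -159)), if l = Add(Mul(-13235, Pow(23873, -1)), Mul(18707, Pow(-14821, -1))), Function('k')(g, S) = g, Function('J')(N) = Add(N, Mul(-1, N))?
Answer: Rational(-642748146, 353821733) ≈ -1.8166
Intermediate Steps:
Function('J')(N) = 0
l = Rational(-642748146, 353821733) (l = Add(Mul(-13235, Rational(1, 23873)), Mul(18707, Rational(-1, 14821))) = Add(Rational(-13235, 23873), Rational(-18707, 14821)) = Rational(-642748146, 353821733) ≈ -1.8166)
Add(l, Function('k')(Function('J')(10), -159)) = Add(Rational(-642748146, 353821733), 0) = Rational(-642748146, 353821733)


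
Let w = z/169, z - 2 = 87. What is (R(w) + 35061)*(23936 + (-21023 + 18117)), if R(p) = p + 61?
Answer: 124827918210/169 ≈ 7.3863e+8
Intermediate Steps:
z = 89 (z = 2 + 87 = 89)
w = 89/169 ≈ 0.52663
R(p) = 61 + p
(R(w) + 35061)*(23936 + (-21023 + 18117)) = ((61 + 89/169) + 35061)*(23936 + (-21023 + 18117)) = (10398/169 + 35061)*(23936 - 2906) = (5935707/169)*21030 = 124827918210/169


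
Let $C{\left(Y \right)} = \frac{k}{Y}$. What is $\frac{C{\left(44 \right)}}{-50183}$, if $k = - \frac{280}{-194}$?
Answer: $- \frac{5}{7649323} \approx -6.5365 \cdot 10^{-7}$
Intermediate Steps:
$k = \frac{140}{97}$ ($k = \left(-280\right) \left(- \frac{1}{194}\right) = \frac{140}{97} \approx 1.4433$)
$C{\left(Y \right)} = \frac{140}{97 Y}$
$\frac{C{\left(44 \right)}}{-50183} = \frac{\frac{140}{97} \cdot \frac{1}{44}}{-50183} = \frac{140}{97} \cdot \frac{1}{44} \left(- \frac{1}{50183}\right) = \frac{35}{1067} \left(- \frac{1}{50183}\right) = - \frac{5}{7649323}$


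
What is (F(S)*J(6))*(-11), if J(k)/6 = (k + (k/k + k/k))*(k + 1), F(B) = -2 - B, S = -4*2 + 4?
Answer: -7392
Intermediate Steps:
S = -4 (S = -8 + 4 = -4)
J(k) = 6*(1 + k)*(2 + k) (J(k) = 6*((k + (k/k + k/k))*(k + 1)) = 6*((k + (1 + 1))*(1 + k)) = 6*((k + 2)*(1 + k)) = 6*((2 + k)*(1 + k)) = 6*((1 + k)*(2 + k)) = 6*(1 + k)*(2 + k))
(F(S)*J(6))*(-11) = ((-2 - 1*(-4))*(12 + 6*6**2 + 18*6))*(-11) = ((-2 + 4)*(12 + 6*36 + 108))*(-11) = (2*(12 + 216 + 108))*(-11) = (2*336)*(-11) = 672*(-11) = -7392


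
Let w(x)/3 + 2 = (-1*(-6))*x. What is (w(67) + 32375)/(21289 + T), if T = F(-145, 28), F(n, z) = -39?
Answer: 79/50 ≈ 1.5800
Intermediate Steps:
T = -39
w(x) = -6 + 18*x (w(x) = -6 + 3*((-1*(-6))*x) = -6 + 3*(6*x) = -6 + 18*x)
(w(67) + 32375)/(21289 + T) = ((-6 + 18*67) + 32375)/(21289 - 39) = ((-6 + 1206) + 32375)/21250 = (1200 + 32375)*(1/21250) = 33575*(1/21250) = 79/50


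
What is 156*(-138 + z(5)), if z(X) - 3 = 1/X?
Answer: -105144/5 ≈ -21029.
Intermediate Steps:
z(X) = 3 + 1/X
156*(-138 + z(5)) = 156*(-138 + (3 + 1/5)) = 156*(-138 + (3 + ⅕)) = 156*(-138 + 16/5) = 156*(-674/5) = -105144/5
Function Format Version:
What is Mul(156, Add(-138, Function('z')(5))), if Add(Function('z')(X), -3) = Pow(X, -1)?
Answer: Rational(-105144, 5) ≈ -21029.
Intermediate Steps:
Function('z')(X) = Add(3, Pow(X, -1))
Mul(156, Add(-138, Function('z')(5))) = Mul(156, Add(-138, Add(3, Pow(5, -1)))) = Mul(156, Add(-138, Add(3, Rational(1, 5)))) = Mul(156, Add(-138, Rational(16, 5))) = Mul(156, Rational(-674, 5)) = Rational(-105144, 5)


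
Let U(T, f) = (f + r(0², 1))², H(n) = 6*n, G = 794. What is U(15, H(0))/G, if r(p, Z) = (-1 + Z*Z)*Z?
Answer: 0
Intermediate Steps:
r(p, Z) = Z*(-1 + Z²) (r(p, Z) = (-1 + Z²)*Z = Z*(-1 + Z²))
U(T, f) = f² (U(T, f) = (f + (1³ - 1*1))² = (f + (1 - 1))² = (f + 0)² = f²)
U(15, H(0))/G = (6*0)²/794 = 0²*(1/794) = 0*(1/794) = 0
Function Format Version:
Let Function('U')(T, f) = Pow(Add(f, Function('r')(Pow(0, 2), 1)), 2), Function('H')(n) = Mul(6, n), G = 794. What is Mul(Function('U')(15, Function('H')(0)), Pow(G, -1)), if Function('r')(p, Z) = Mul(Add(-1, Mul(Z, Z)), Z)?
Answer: 0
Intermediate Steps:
Function('r')(p, Z) = Mul(Z, Add(-1, Pow(Z, 2))) (Function('r')(p, Z) = Mul(Add(-1, Pow(Z, 2)), Z) = Mul(Z, Add(-1, Pow(Z, 2))))
Function('U')(T, f) = Pow(f, 2) (Function('U')(T, f) = Pow(Add(f, Add(Pow(1, 3), Mul(-1, 1))), 2) = Pow(Add(f, Add(1, -1)), 2) = Pow(Add(f, 0), 2) = Pow(f, 2))
Mul(Function('U')(15, Function('H')(0)), Pow(G, -1)) = Mul(Pow(Mul(6, 0), 2), Pow(794, -1)) = Mul(Pow(0, 2), Rational(1, 794)) = Mul(0, Rational(1, 794)) = 0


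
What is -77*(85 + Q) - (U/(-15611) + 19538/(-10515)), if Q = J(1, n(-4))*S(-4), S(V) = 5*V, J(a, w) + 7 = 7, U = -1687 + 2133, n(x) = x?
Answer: -1074049860017/164149665 ≈ -6543.1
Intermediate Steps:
U = 446
J(a, w) = 0 (J(a, w) = -7 + 7 = 0)
Q = 0 (Q = 0*(5*(-4)) = 0*(-20) = 0)
-77*(85 + Q) - (U/(-15611) + 19538/(-10515)) = -77*(85 + 0) - (446/(-15611) + 19538/(-10515)) = -77*85 - (446*(-1/15611) + 19538*(-1/10515)) = -6545 - (-446/15611 - 19538/10515) = -6545 - 1*(-309697408/164149665) = -6545 + 309697408/164149665 = -1074049860017/164149665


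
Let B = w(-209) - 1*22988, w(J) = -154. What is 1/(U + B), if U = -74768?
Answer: -1/97910 ≈ -1.0213e-5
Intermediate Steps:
B = -23142 (B = -154 - 1*22988 = -154 - 22988 = -23142)
1/(U + B) = 1/(-74768 - 23142) = 1/(-97910) = -1/97910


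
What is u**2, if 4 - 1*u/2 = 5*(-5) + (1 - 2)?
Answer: 3600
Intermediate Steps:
u = 60 (u = 8 - 2*(5*(-5) + (1 - 2)) = 8 - 2*(-25 - 1) = 8 - 2*(-26) = 8 + 52 = 60)
u**2 = 60**2 = 3600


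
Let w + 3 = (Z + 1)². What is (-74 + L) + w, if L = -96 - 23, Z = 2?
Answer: -187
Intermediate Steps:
L = -119
w = 6 (w = -3 + (2 + 1)² = -3 + 3² = -3 + 9 = 6)
(-74 + L) + w = (-74 - 119) + 6 = -193 + 6 = -187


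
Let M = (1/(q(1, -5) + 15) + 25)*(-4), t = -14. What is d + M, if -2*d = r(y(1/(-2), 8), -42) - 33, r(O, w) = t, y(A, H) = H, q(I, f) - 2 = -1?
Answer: -307/4 ≈ -76.750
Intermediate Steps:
q(I, f) = 1 (q(I, f) = 2 - 1 = 1)
r(O, w) = -14
d = 47/2 (d = -(-14 - 33)/2 = -1/2*(-47) = 47/2 ≈ 23.500)
M = -401/4 (M = (1/(1 + 15) + 25)*(-4) = (1/16 + 25)*(-4) = (401/16)*(-4) = -401/4 ≈ -100.25)
d + M = 47/2 - 401/4 = -307/4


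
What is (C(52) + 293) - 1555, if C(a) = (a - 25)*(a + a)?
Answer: 1546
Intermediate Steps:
C(a) = 2*a*(-25 + a) (C(a) = (-25 + a)*(2*a) = 2*a*(-25 + a))
(C(52) + 293) - 1555 = (2*52*(-25 + 52) + 293) - 1555 = (2*52*27 + 293) - 1555 = (2808 + 293) - 1555 = 3101 - 1555 = 1546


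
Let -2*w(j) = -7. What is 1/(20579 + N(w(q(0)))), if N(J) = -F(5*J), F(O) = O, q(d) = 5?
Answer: 2/41123 ≈ 4.8635e-5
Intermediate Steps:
w(j) = 7/2 (w(j) = -1/2*(-7) = 7/2)
N(J) = -5*J
1/(20579 + N(w(q(0)))) = 1/(20579 - 5*7/2) = 1/(20579 - 35/2) = 1/(41123/2) = 2/41123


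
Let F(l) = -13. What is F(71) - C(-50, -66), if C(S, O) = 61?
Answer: -74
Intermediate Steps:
F(71) - C(-50, -66) = -13 - 1*61 = -13 - 61 = -74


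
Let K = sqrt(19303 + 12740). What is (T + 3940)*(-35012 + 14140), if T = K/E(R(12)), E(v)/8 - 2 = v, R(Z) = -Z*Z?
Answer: -82235680 + 2609*sqrt(32043)/142 ≈ -8.2232e+7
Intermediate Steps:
R(Z) = -Z**2
E(v) = 16 + 8*v
K = sqrt(32043) ≈ 179.01
T = -sqrt(32043)/1136 (T = sqrt(32043)/(16 + 8*(-1*12**2)) = sqrt(32043)/(16 + 8*(-1*144)) = sqrt(32043)/(16 + 8*(-144)) = sqrt(32043)/(16 - 1152) = sqrt(32043)/(-1136) = sqrt(32043)*(-1/1136) = -sqrt(32043)/1136 ≈ -0.15758)
(T + 3940)*(-35012 + 14140) = (-sqrt(32043)/1136 + 3940)*(-35012 + 14140) = (3940 - sqrt(32043)/1136)*(-20872) = -82235680 + 2609*sqrt(32043)/142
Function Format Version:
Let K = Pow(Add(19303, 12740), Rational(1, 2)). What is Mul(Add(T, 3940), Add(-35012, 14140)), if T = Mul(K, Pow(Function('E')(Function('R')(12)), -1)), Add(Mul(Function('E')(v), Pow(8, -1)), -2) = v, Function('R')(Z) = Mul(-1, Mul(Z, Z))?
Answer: Add(-82235680, Mul(Rational(2609, 142), Pow(32043, Rational(1, 2)))) ≈ -8.2232e+7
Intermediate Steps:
Function('R')(Z) = Mul(-1, Pow(Z, 2))
Function('E')(v) = Add(16, Mul(8, v))
K = Pow(32043, Rational(1, 2)) ≈ 179.01
T = Mul(Rational(-1, 1136), Pow(32043, Rational(1, 2))) (T = Mul(Pow(32043, Rational(1, 2)), Pow(Add(16, Mul(8, Mul(-1, Pow(12, 2)))), -1)) = Mul(Pow(32043, Rational(1, 2)), Pow(Add(16, Mul(8, Mul(-1, 144))), -1)) = Mul(Pow(32043, Rational(1, 2)), Pow(Add(16, Mul(8, -144)), -1)) = Mul(Pow(32043, Rational(1, 2)), Pow(Add(16, -1152), -1)) = Mul(Pow(32043, Rational(1, 2)), Pow(-1136, -1)) = Mul(Pow(32043, Rational(1, 2)), Rational(-1, 1136)) = Mul(Rational(-1, 1136), Pow(32043, Rational(1, 2))) ≈ -0.15758)
Mul(Add(T, 3940), Add(-35012, 14140)) = Mul(Add(Mul(Rational(-1, 1136), Pow(32043, Rational(1, 2))), 3940), Add(-35012, 14140)) = Mul(Add(3940, Mul(Rational(-1, 1136), Pow(32043, Rational(1, 2)))), -20872) = Add(-82235680, Mul(Rational(2609, 142), Pow(32043, Rational(1, 2))))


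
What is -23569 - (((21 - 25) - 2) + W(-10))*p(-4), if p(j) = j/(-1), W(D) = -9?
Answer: -23509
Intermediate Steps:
p(j) = -j (p(j) = j*(-1) = -j)
-23569 - (((21 - 25) - 2) + W(-10))*p(-4) = -23569 - (((21 - 25) - 2) - 9)*(-1*(-4)) = -23569 - ((-4 - 2) - 9)*4 = -23569 - (-6 - 9)*4 = -23569 - (-15)*4 = -23569 - 1*(-60) = -23569 + 60 = -23509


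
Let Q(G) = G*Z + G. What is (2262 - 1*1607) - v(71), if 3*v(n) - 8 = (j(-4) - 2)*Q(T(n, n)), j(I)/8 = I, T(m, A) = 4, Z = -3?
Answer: 1685/3 ≈ 561.67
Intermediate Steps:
j(I) = 8*I
Q(G) = -2*G (Q(G) = G*(-3) + G = -3*G + G = -2*G)
v(n) = 280/3 (v(n) = 8/3 + ((8*(-4) - 2)*(-2*4))/3 = 8/3 + ((-32 - 2)*(-8))/3 = 8/3 + (-34*(-8))/3 = 8/3 + (⅓)*272 = 8/3 + 272/3 = 280/3)
(2262 - 1*1607) - v(71) = (2262 - 1*1607) - 1*280/3 = (2262 - 1607) - 280/3 = 655 - 280/3 = 1685/3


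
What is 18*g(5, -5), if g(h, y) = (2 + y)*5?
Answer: -270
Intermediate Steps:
g(h, y) = 10 + 5*y
18*g(5, -5) = 18*(10 + 5*(-5)) = 18*(10 - 25) = 18*(-15) = -270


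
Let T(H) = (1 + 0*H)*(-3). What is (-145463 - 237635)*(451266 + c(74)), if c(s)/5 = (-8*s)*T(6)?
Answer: -176281012308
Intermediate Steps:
T(H) = -3 (T(H) = (1 + 0)*(-3) = 1*(-3) = -3)
c(s) = 120*s (c(s) = 5*(-8*s*(-3)) = 5*(24*s) = 120*s)
(-145463 - 237635)*(451266 + c(74)) = (-145463 - 237635)*(451266 + 120*74) = -383098*(451266 + 8880) = -383098*460146 = -176281012308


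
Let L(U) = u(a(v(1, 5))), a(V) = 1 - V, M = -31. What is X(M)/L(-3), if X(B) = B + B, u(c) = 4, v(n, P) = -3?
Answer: -31/2 ≈ -15.500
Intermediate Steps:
X(B) = 2*B
L(U) = 4
X(M)/L(-3) = (2*(-31))/4 = -62*¼ = -31/2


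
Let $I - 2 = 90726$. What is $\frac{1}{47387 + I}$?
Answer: $\frac{1}{138115} \approx 7.2403 \cdot 10^{-6}$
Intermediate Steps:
$I = 90728$ ($I = 2 + 90726 = 90728$)
$\frac{1}{47387 + I} = \frac{1}{47387 + 90728} = \frac{1}{138115}$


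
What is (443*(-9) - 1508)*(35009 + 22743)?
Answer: -317347240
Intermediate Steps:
(443*(-9) - 1508)*(35009 + 22743) = (-3987 - 1508)*57752 = -5495*57752 = -317347240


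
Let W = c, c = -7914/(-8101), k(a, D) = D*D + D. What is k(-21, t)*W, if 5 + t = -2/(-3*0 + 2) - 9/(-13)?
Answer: 30579696/1369069 ≈ 22.336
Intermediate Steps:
t = -69/13 (t = -5 + (-2/(-3*0 + 2) - 9/(-13)) = -5 + (-2/(0 + 2) - 9*(-1/13)) = -5 + (-2/2 + 9/13) = -5 + (-2*½ + 9/13) = -5 + (-1 + 9/13) = -5 - 4/13 = -69/13 ≈ -5.3077)
k(a, D) = D + D² (k(a, D) = D² + D = D + D²)
c = 7914/8101 (c = -7914*(-1/8101) = 7914/8101 ≈ 0.97692)
W = 7914/8101 ≈ 0.97692
k(-21, t)*W = -69*(1 - 69/13)/13*(7914/8101) = -69/13*(-56/13)*(7914/8101) = (3864/169)*(7914/8101) = 30579696/1369069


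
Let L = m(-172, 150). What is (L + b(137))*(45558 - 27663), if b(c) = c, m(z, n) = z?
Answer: -626325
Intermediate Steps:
L = -172
(L + b(137))*(45558 - 27663) = (-172 + 137)*(45558 - 27663) = -35*17895 = -626325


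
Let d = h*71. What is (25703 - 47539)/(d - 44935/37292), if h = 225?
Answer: -814308112/595694765 ≈ -1.3670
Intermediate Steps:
d = 15975 (d = 225*71 = 15975)
(25703 - 47539)/(d - 44935/37292) = (25703 - 47539)/(15975 - 44935/37292) = -21836/(15975 - 44935*1/37292) = -21836/(15975 - 44935/37292) = -21836/595694765/37292 = -21836*37292/595694765 = -814308112/595694765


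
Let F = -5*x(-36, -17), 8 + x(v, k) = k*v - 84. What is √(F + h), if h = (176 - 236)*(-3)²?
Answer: 2*I*√785 ≈ 56.036*I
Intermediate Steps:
h = -540 (h = -60*9 = -540)
x(v, k) = -92 + k*v (x(v, k) = -8 + (k*v - 84) = -8 + (-84 + k*v) = -92 + k*v)
F = -2600 (F = -5*(-92 - 17*(-36)) = -5*(-92 + 612) = -5*520 = -2600)
√(F + h) = √(-2600 - 540) = √(-3140) = 2*I*√785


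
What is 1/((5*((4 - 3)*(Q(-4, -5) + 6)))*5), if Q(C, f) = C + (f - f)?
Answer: 1/50 ≈ 0.020000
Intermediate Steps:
Q(C, f) = C (Q(C, f) = C + 0 = C)
1/((5*((4 - 3)*(Q(-4, -5) + 6)))*5) = 1/((5*((4 - 3)*(-4 + 6)))*5) = 1/((5*(1*2))*5) = 1/((5*2)*5) = 1/(10*5) = 1/50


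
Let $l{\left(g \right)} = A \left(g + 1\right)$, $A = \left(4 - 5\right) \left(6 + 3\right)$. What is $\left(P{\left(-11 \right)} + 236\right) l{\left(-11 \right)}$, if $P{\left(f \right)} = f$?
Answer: $20250$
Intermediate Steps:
$A = -9$ ($A = \left(-1\right) 9 = -9$)
$l{\left(g \right)} = -9 - 9 g$ ($l{\left(g \right)} = - 9 \left(g + 1\right) = - 9 \left(1 + g\right) = -9 - 9 g$)
$\left(P{\left(-11 \right)} + 236\right) l{\left(-11 \right)} = \left(-11 + 236\right) \left(-9 - -99\right) = 225 \left(-9 + 99\right) = 225 \cdot 90 = 20250$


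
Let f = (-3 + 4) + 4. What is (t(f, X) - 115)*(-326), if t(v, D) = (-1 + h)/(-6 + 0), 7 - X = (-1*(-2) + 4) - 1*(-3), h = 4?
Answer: 37653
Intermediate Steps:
f = 5 (f = 1 + 4 = 5)
X = -2 (X = 7 - ((-1*(-2) + 4) - 1*(-3)) = 7 - ((2 + 4) + 3) = 7 - (6 + 3) = 7 - 1*9 = 7 - 9 = -2)
t(v, D) = -½ (t(v, D) = (-1 + 4)/(-6 + 0) = 3/(-6) = 3*(-⅙) = -½)
(t(f, X) - 115)*(-326) = (-½ - 115)*(-326) = -231/2*(-326) = 37653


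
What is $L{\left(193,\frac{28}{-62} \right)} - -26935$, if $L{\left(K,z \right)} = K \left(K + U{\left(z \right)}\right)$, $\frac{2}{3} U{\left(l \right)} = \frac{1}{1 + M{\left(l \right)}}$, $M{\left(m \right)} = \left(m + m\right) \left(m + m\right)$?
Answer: $\frac{224558579}{3490} \approx 64343.0$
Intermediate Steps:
$M{\left(m \right)} = 4 m^{2}$ ($M{\left(m \right)} = 2 m 2 m = 4 m^{2}$)
$U{\left(l \right)} = \frac{3}{2 \left(1 + 4 l^{2}\right)}$
$L{\left(K,z \right)} = K \left(K + \frac{3}{2 \left(1 + 4 z^{2}\right)}\right)$
$L{\left(193,\frac{28}{-62} \right)} - -26935 = 193 \left(193 + \frac{3}{2 \left(1 + 4 \left(\frac{28}{-62}\right)^{2}\right)}\right) - -26935 = 193 \left(193 + \frac{3}{2 \left(1 + 4 \left(28 \left(- \frac{1}{62}\right)\right)^{2}\right)}\right) + 26935 = 193 \left(193 + \frac{3}{2 \left(1 + 4 \left(- \frac{14}{31}\right)^{2}\right)}\right) + 26935 = 193 \left(193 + \frac{3}{2 \left(1 + 4 \cdot \frac{196}{961}\right)}\right) + 26935 = 193 \left(193 + \frac{3}{2 \left(1 + \frac{784}{961}\right)}\right) + 26935 = 193 \left(193 + \frac{3}{2 \cdot \frac{1745}{961}}\right) + 26935 = 193 \left(193 + \frac{3}{2} \cdot \frac{961}{1745}\right) + 26935 = 193 \left(193 + \frac{2883}{3490}\right) + 26935 = 193 \cdot \frac{676453}{3490} + 26935 = \frac{130555429}{3490} + 26935 = \frac{224558579}{3490}$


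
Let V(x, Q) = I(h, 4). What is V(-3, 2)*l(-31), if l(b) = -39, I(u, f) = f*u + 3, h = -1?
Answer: 39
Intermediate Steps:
I(u, f) = 3 + f*u
V(x, Q) = -1 (V(x, Q) = 3 + 4*(-1) = 3 - 4 = -1)
V(-3, 2)*l(-31) = -1*(-39) = 39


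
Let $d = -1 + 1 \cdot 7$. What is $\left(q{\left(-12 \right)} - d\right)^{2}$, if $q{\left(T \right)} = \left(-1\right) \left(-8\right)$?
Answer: $4$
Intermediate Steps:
$q{\left(T \right)} = 8$
$d = 6$ ($d = -1 + 7 = 6$)
$\left(q{\left(-12 \right)} - d\right)^{2} = \left(8 - 6\right)^{2} = 2^{2} = 4$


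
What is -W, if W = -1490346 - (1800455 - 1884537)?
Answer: 1406264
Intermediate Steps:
W = -1406264 (W = -1490346 - 1*(-84082) = -1490346 + 84082 = -1406264)
-W = -1*(-1406264) = 1406264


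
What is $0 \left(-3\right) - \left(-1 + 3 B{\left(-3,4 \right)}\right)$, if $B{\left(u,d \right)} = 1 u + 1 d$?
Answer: $-2$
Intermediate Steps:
$B{\left(u,d \right)} = d + u$ ($B{\left(u,d \right)} = u + d = d + u$)
$0 \left(-3\right) - \left(-1 + 3 B{\left(-3,4 \right)}\right) = 0 \left(-3\right) + \left(- 3 \left(4 - 3\right) + 1\right) = 0 + \left(\left(-3\right) 1 + 1\right) = 0 + \left(-3 + 1\right) = 0 - 2 = -2$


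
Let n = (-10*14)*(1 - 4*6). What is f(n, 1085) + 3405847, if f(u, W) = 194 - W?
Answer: 3404956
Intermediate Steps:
n = 3220 (n = -140*(1 - 24) = -140*(-23) = 3220)
f(n, 1085) + 3405847 = (194 - 1*1085) + 3405847 = (194 - 1085) + 3405847 = -891 + 3405847 = 3404956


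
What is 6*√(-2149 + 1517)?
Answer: 12*I*√158 ≈ 150.84*I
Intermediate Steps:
6*√(-2149 + 1517) = 6*√(-632) = 6*(2*I*√158) = 12*I*√158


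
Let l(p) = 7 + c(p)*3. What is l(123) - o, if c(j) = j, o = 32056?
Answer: -31680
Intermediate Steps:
l(p) = 7 + 3*p (l(p) = 7 + p*3 = 7 + 3*p)
l(123) - o = (7 + 3*123) - 1*32056 = (7 + 369) - 32056 = 376 - 32056 = -31680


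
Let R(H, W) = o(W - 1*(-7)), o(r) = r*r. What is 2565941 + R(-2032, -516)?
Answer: 2825022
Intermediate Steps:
o(r) = r**2
R(H, W) = (7 + W)**2 (R(H, W) = (W - 1*(-7))**2 = (W + 7)**2 = (7 + W)**2)
2565941 + R(-2032, -516) = 2565941 + (7 - 516)**2 = 2565941 + (-509)**2 = 2565941 + 259081 = 2825022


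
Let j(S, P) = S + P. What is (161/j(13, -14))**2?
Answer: 25921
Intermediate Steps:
j(S, P) = P + S
(161/j(13, -14))**2 = (161/(-14 + 13))**2 = (161/(-1))**2 = (161*(-1))**2 = (-161)**2 = 25921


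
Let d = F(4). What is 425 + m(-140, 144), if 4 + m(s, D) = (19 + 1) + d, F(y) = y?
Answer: 445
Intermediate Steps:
d = 4
m(s, D) = 20 (m(s, D) = -4 + ((19 + 1) + 4) = -4 + (20 + 4) = -4 + 24 = 20)
425 + m(-140, 144) = 425 + 20 = 445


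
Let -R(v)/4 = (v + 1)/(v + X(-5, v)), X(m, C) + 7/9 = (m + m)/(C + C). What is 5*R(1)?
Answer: 360/43 ≈ 8.3721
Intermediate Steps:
X(m, C) = -7/9 + m/C (X(m, C) = -7/9 + (m + m)/(C + C) = -7/9 + (2*m)/((2*C)) = -7/9 + (2*m)*(1/(2*C)) = -7/9 + m/C)
R(v) = -4*(1 + v)/(-7/9 + v - 5/v) (R(v) = -4*(v + 1)/(v + (-7/9 - 5/v)) = -4*(1 + v)/(-7/9 + v - 5/v))
5*R(1) = 5*(36*1*(1 + 1)/(45 + 1*(7 - 9*1))) = 5*(36*1*2/(45 + 1*(7 - 9))) = 5*(36*1*2/(45 + 1*(-2))) = 5*(36*1*2/(45 - 2)) = 5*(36*1*2/43) = 5*(36*1*(1/43)*2) = 5*(72/43) = 360/43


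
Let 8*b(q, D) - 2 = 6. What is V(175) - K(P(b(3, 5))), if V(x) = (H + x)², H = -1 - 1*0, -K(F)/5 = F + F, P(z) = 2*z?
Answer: 30296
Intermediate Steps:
b(q, D) = 1 (b(q, D) = ¼ + (⅛)*6 = ¼ + ¾ = 1)
K(F) = -10*F (K(F) = -5*(F + F) = -10*F)
H = -1 (H = -1 + 0 = -1)
V(x) = (-1 + x)²
V(175) - K(P(b(3, 5))) = (-1 + 175)² - (-10)*2*1 = 174² - (-10)*2 = 30276 - 1*(-20) = 30276 + 20 = 30296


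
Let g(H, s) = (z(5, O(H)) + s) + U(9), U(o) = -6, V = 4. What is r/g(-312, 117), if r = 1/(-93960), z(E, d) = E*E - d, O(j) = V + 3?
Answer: -1/12120840 ≈ -8.2503e-8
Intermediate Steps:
O(j) = 7 (O(j) = 4 + 3 = 7)
z(E, d) = E**2 - d
r = -1/93960 ≈ -1.0643e-5
g(H, s) = 12 + s (g(H, s) = ((5**2 - 1*7) + s) - 6 = ((25 - 7) + s) - 6 = (18 + s) - 6 = 12 + s)
r/g(-312, 117) = -1/(93960*(12 + 117)) = -1/93960/129 = -1/93960*1/129 = -1/12120840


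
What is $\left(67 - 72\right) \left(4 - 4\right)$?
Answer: $0$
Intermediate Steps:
$\left(67 - 72\right) \left(4 - 4\right) = \left(-5\right) 0 = 0$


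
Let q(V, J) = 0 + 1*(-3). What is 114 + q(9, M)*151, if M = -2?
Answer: -339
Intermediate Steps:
q(V, J) = -3 (q(V, J) = 0 - 3 = -3)
114 + q(9, M)*151 = 114 - 3*151 = 114 - 453 = -339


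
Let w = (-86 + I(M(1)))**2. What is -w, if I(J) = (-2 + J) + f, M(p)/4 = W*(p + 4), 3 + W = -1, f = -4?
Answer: -29584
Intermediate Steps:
W = -4 (W = -3 - 1 = -4)
M(p) = -64 - 16*p (M(p) = 4*(-4*(p + 4)) = 4*(-4*(4 + p)) = 4*(-16 - 4*p) = -64 - 16*p)
I(J) = -6 + J (I(J) = (-2 + J) - 4 = -6 + J)
w = 29584 (w = (-86 + (-6 + (-64 - 16*1)))**2 = (-86 + (-6 + (-64 - 16)))**2 = (-86 + (-6 - 80))**2 = (-86 - 86)**2 = (-172)**2 = 29584)
-w = -1*29584 = -29584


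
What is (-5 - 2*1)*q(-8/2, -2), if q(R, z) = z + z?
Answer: 28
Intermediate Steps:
q(R, z) = 2*z
(-5 - 2*1)*q(-8/2, -2) = (-5 - 2*1)*(2*(-2)) = (-5 - 2)*(-4) = -7*(-4) = 28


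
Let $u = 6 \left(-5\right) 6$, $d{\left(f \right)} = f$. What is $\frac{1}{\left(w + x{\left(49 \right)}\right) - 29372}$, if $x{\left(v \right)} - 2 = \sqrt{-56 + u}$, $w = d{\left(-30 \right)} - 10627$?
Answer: $- \frac{40027}{1602160965} - \frac{2 i \sqrt{59}}{1602160965} \approx -2.4983 \cdot 10^{-5} - 9.5885 \cdot 10^{-9} i$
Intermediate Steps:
$u = -180$ ($u = \left(-30\right) 6 = -180$)
$w = -10657$ ($w = -30 - 10627 = -10657$)
$x{\left(v \right)} = 2 + 2 i \sqrt{59}$ ($x{\left(v \right)} = 2 + \sqrt{-56 - 180} = 2 + \sqrt{-236} = 2 + 2 i \sqrt{59}$)
$\frac{1}{\left(w + x{\left(49 \right)}\right) - 29372} = \frac{1}{\left(-10657 + \left(2 + 2 i \sqrt{59}\right)\right) - 29372} = \frac{1}{\left(-10655 + 2 i \sqrt{59}\right) - 29372} = \frac{1}{-40027 + 2 i \sqrt{59}}$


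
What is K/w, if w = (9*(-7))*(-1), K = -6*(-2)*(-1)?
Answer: -4/21 ≈ -0.19048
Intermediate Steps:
K = -12 (K = 12*(-1) = -12)
w = 63 (w = -63*(-1) = 63)
K/w = -12/63 = -12*1/63 = -4/21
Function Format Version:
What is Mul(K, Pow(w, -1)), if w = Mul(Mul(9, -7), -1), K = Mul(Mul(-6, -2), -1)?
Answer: Rational(-4, 21) ≈ -0.19048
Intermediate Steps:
K = -12 (K = Mul(12, -1) = -12)
w = 63 (w = Mul(-63, -1) = 63)
Mul(K, Pow(w, -1)) = Mul(-12, Pow(63, -1)) = Mul(-12, Rational(1, 63)) = Rational(-4, 21)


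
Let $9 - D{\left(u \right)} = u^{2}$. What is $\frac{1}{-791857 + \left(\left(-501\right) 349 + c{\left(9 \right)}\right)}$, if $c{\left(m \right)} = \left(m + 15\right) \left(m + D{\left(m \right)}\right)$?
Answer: $- \frac{1}{968218} \approx -1.0328 \cdot 10^{-6}$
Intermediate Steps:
$D{\left(u \right)} = 9 - u^{2}$
$c{\left(m \right)} = \left(15 + m\right) \left(9 + m - m^{2}\right)$ ($c{\left(m \right)} = \left(m + 15\right) \left(m - \left(-9 + m^{2}\right)\right) = \left(15 + m\right) \left(9 + m - m^{2}\right)$)
$\frac{1}{-791857 + \left(\left(-501\right) 349 + c{\left(9 \right)}\right)} = \frac{1}{-791857 + \left(\left(-501\right) 349 + \left(135 - 9^{3} - 14 \cdot 9^{2} + 24 \cdot 9\right)\right)} = \frac{1}{-791857 + \left(-174849 + \left(135 - 729 - 1134 + 216\right)\right)} = \frac{1}{-791857 - 176361} = \frac{1}{-968218} = - \frac{1}{968218}$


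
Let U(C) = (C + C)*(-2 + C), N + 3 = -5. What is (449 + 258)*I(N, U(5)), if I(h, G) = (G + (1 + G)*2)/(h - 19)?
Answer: -65044/27 ≈ -2409.0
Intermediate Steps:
N = -8 (N = -3 - 5 = -8)
U(C) = 2*C*(-2 + C) (U(C) = (2*C)*(-2 + C) = 2*C*(-2 + C))
I(h, G) = (2 + 3*G)/(-19 + h) (I(h, G) = (G + (2 + 2*G))/(-19 + h) = (2 + 3*G)/(-19 + h))
(449 + 258)*I(N, U(5)) = (449 + 258)*((2 + 3*(2*5*(-2 + 5)))/(-19 - 8)) = 707*((2 + 3*(2*5*3))/(-27)) = 707*(-(2 + 3*30)/27) = 707*(-(2 + 90)/27) = 707*(-1/27*92) = 707*(-92/27) = -65044/27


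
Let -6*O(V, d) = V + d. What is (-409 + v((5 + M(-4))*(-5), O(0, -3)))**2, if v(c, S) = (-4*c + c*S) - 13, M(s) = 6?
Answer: 210681/4 ≈ 52670.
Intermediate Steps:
O(V, d) = -V/6 - d/6 (O(V, d) = -(V + d)/6 = -V/6 - d/6)
v(c, S) = -13 - 4*c + S*c (v(c, S) = (-4*c + S*c) - 13 = -13 - 4*c + S*c)
(-409 + v((5 + M(-4))*(-5), O(0, -3)))**2 = (-409 + (-13 - 4*(5 + 6)*(-5) + (-1/6*0 - 1/6*(-3))*((5 + 6)*(-5))))**2 = (-409 + (-13 - 44*(-5) + (0 + 1/2)*(11*(-5))))**2 = (-409 + (-13 - 4*(-55) + (1/2)*(-55)))**2 = (-409 + (-13 + 220 - 55/2))**2 = (-409 + 359/2)**2 = (-459/2)**2 = 210681/4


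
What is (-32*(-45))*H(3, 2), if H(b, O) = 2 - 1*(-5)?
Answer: 10080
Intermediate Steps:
H(b, O) = 7 (H(b, O) = 2 + 5 = 7)
(-32*(-45))*H(3, 2) = -32*(-45)*7 = 1440*7 = 10080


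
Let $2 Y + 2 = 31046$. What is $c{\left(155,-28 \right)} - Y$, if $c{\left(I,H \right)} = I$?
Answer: $-15367$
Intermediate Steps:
$Y = 15522$ ($Y = -1 + \frac{1}{2} \cdot 31046 = -1 + 15523 = 15522$)
$c{\left(155,-28 \right)} - Y = 155 - 15522 = -15367$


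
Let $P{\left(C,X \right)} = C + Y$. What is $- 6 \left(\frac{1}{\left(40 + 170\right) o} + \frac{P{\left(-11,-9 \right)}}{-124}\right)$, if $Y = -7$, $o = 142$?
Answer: $- \frac{134221}{154070} \approx -0.87117$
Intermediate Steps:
$P{\left(C,X \right)} = -7 + C$ ($P{\left(C,X \right)} = C - 7 = -7 + C$)
$- 6 \left(\frac{1}{\left(40 + 170\right) o} + \frac{P{\left(-11,-9 \right)}}{-124}\right) = - 6 \left(\frac{1}{\left(40 + 170\right) 142} + \frac{-7 - 11}{-124}\right) = - 6 \left(\frac{1}{210} \cdot \frac{1}{142} - - \frac{9}{62}\right) = - 6 \left(\frac{1}{210} \cdot \frac{1}{142} + \frac{9}{62}\right) = - 6 \left(\frac{1}{29820} + \frac{9}{62}\right) = \left(-6\right) \frac{134221}{924420} = - \frac{134221}{154070}$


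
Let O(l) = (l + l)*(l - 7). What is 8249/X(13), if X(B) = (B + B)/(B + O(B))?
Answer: 107237/2 ≈ 53619.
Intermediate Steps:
O(l) = 2*l*(-7 + l) (O(l) = (2*l)*(-7 + l) = 2*l*(-7 + l))
X(B) = 2*B/(B + 2*B*(-7 + B)) (X(B) = (B + B)/(B + 2*B*(-7 + B)) = (2*B)/(B + 2*B*(-7 + B)) = 2*B/(B + 2*B*(-7 + B)))
8249/X(13) = 8249/((2/(-13 + 2*13))) = 8249/((2/(-13 + 26))) = 8249/((2/13)) = 8249/((2*(1/13))) = 8249/(2/13) = 8249*(13/2) = 107237/2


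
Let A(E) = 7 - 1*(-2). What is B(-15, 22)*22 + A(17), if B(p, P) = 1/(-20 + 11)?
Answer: 59/9 ≈ 6.5556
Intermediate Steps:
A(E) = 9 (A(E) = 7 + 2 = 9)
B(p, P) = -⅑ (B(p, P) = 1/(-9) = -⅑)
B(-15, 22)*22 + A(17) = -⅑*22 + 9 = -22/9 + 9 = 59/9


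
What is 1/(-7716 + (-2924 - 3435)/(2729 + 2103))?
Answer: -4832/37290071 ≈ -0.00012958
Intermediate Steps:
1/(-7716 + (-2924 - 3435)/(2729 + 2103)) = 1/(-7716 - 6359/4832) = 1/(-37290071/4832) = -4832/37290071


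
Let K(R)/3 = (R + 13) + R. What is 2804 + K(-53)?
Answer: 2525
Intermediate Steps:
K(R) = 39 + 6*R (K(R) = 3*((R + 13) + R) = 3*((13 + R) + R) = 3*(13 + 2*R) = 39 + 6*R)
2804 + K(-53) = 2804 + (39 + 6*(-53)) = 2804 + (39 - 318) = 2804 - 279 = 2525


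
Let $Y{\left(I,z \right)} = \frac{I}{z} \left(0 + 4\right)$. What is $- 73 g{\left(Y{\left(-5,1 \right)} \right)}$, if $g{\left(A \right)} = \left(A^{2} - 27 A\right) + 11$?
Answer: $-69423$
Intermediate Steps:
$Y{\left(I,z \right)} = \frac{4 I}{z}$ ($Y{\left(I,z \right)} = \frac{I}{z} 4 = \frac{4 I}{z}$)
$g{\left(A \right)} = 11 + A^{2} - 27 A$
$- 73 g{\left(Y{\left(-5,1 \right)} \right)} = - 73 \left(11 + \left(4 \left(-5\right) 1^{-1}\right)^{2} - 27 \cdot 4 \left(-5\right) 1^{-1}\right) = - 73 \left(11 + \left(4 \left(-5\right) 1\right)^{2} - 27 \cdot 4 \left(-5\right) 1\right) = - 73 \left(11 + \left(-20\right)^{2} - -540\right) = - 73 \left(11 + 400 + 540\right) = \left(-73\right) 951 = -69423$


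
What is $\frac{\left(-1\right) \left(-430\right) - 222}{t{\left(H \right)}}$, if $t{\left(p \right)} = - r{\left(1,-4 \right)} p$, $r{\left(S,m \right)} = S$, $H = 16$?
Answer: $-13$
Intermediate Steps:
$t{\left(p \right)} = - p$ ($t{\left(p \right)} = \left(-1\right) 1 p = - p$)
$\frac{\left(-1\right) \left(-430\right) - 222}{t{\left(H \right)}} = \frac{\left(-1\right) \left(-430\right) - 222}{\left(-1\right) 16} = \frac{430 - 222}{-16} = 208 \left(- \frac{1}{16}\right) = -13$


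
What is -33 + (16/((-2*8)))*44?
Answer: -77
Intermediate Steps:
-33 + (16/((-2*8)))*44 = -33 + (16/(-16))*44 = -33 + (16*(-1/16))*44 = -33 - 1*44 = -33 - 44 = -77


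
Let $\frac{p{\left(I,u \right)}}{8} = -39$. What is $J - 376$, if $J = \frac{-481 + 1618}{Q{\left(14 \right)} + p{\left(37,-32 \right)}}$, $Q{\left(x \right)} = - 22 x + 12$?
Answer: $- \frac{229745}{608} \approx -377.87$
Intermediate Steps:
$p{\left(I,u \right)} = -312$ ($p{\left(I,u \right)} = 8 \left(-39\right) = -312$)
$Q{\left(x \right)} = 12 - 22 x$
$J = - \frac{1137}{608}$ ($J = \frac{-481 + 1618}{\left(12 - 308\right) - 312} = \frac{1137}{\left(12 - 308\right) - 312} = \frac{1137}{-296 - 312} = \frac{1137}{-608} = 1137 \left(- \frac{1}{608}\right) = - \frac{1137}{608} \approx -1.8701$)
$J - 376 = - \frac{1137}{608} - 376 = - \frac{229745}{608}$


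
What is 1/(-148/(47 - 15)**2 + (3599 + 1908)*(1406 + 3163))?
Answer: 256/6441339611 ≈ 3.9743e-8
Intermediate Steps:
1/(-148/(47 - 15)**2 + (3599 + 1908)*(1406 + 3163)) = 1/(-148/(32**2) + 5507*4569) = 1/(-148/1024 + 25161483) = 1/(-148*1/1024 + 25161483) = 1/(-37/256 + 25161483) = 1/(6441339611/256) = 256/6441339611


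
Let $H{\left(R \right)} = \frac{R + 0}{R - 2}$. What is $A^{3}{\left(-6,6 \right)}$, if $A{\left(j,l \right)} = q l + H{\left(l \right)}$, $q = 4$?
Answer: $\frac{132651}{8} \approx 16581.0$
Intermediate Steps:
$H{\left(R \right)} = \frac{R}{-2 + R}$
$A{\left(j,l \right)} = 4 l + \frac{l}{-2 + l}$
$A^{3}{\left(-6,6 \right)} = \left(\frac{6 \left(-7 + 4 \cdot 6\right)}{-2 + 6}\right)^{3} = \left(\frac{6 \left(-7 + 24\right)}{4}\right)^{3} = \left(6 \cdot \frac{1}{4} \cdot 17\right)^{3} = \left(\frac{51}{2}\right)^{3} = \frac{132651}{8}$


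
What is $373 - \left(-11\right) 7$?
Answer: $450$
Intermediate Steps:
$373 - \left(-11\right) 7 = 373 - -77 = 373 + 77 = 450$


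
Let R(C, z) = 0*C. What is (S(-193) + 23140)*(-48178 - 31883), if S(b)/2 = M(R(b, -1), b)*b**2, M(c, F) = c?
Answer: -1852611540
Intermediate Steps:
R(C, z) = 0
S(b) = 0 (S(b) = 2*(0*b**2) = 2*0 = 0)
(S(-193) + 23140)*(-48178 - 31883) = (0 + 23140)*(-48178 - 31883) = 23140*(-80061) = -1852611540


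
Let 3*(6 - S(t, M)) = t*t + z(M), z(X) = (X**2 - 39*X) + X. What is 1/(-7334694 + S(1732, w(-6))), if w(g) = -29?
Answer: -1/8335277 ≈ -1.1997e-7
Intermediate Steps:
z(X) = X**2 - 38*X
S(t, M) = 6 - t**2/3 - M*(-38 + M)/3 (S(t, M) = 6 - (t*t + M*(-38 + M))/3 = 6 - (t**2 + M*(-38 + M))/3 = 6 + (-t**2/3 - M*(-38 + M)/3) = 6 - t**2/3 - M*(-38 + M)/3)
1/(-7334694 + S(1732, w(-6))) = 1/(-7334694 + (6 - 1/3*1732**2 - 1/3*(-29)*(-38 - 29))) = 1/(-7334694 + (6 - 1/3*2999824 - 1/3*(-29)*(-67))) = 1/(-7334694 + (6 - 2999824/3 - 1943/3)) = 1/(-7334694 - 1000583) = 1/(-8335277) = -1/8335277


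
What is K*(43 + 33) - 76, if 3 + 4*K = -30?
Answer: -703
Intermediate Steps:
K = -33/4 (K = -¾ + (¼)*(-30) = -¾ - 15/2 = -33/4 ≈ -8.2500)
K*(43 + 33) - 76 = -33*(43 + 33)/4 - 76 = -33/4*76 - 76 = -627 - 76 = -703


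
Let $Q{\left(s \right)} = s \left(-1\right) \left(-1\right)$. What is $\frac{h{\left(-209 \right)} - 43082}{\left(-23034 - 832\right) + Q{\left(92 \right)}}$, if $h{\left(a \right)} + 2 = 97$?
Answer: $\frac{42987}{23774} \approx 1.8082$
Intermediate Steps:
$h{\left(a \right)} = 95$ ($h{\left(a \right)} = -2 + 97 = 95$)
$Q{\left(s \right)} = s$ ($Q{\left(s \right)} = - s \left(-1\right) = s$)
$\frac{h{\left(-209 \right)} - 43082}{\left(-23034 - 832\right) + Q{\left(92 \right)}} = \frac{95 - 43082}{\left(-23034 - 832\right) + 92} = - \frac{42987}{-23866 + 92} = - \frac{42987}{-23774} = \left(-42987\right) \left(- \frac{1}{23774}\right) = \frac{42987}{23774}$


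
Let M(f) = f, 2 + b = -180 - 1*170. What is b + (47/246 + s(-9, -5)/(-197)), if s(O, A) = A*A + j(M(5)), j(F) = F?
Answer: -17056745/48462 ≈ -351.96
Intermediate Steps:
b = -352 (b = -2 + (-180 - 1*170) = -2 + (-180 - 170) = -2 - 350 = -352)
s(O, A) = 5 + A**2 (s(O, A) = A*A + 5 = A**2 + 5 = 5 + A**2)
b + (47/246 + s(-9, -5)/(-197)) = -352 + (47/246 + (5 + (-5)**2)/(-197)) = -352 + (47*(1/246) + (5 + 25)*(-1/197)) = -352 + (47/246 + 30*(-1/197)) = -352 + (47/246 - 30/197) = -352 + 1879/48462 = -17056745/48462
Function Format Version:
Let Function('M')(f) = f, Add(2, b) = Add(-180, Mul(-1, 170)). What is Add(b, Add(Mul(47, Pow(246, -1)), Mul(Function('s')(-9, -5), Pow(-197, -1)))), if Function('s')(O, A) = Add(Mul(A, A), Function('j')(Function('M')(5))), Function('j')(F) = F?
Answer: Rational(-17056745, 48462) ≈ -351.96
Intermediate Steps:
b = -352 (b = Add(-2, Add(-180, Mul(-1, 170))) = Add(-2, Add(-180, -170)) = Add(-2, -350) = -352)
Function('s')(O, A) = Add(5, Pow(A, 2)) (Function('s')(O, A) = Add(Mul(A, A), 5) = Add(Pow(A, 2), 5) = Add(5, Pow(A, 2)))
Add(b, Add(Mul(47, Pow(246, -1)), Mul(Function('s')(-9, -5), Pow(-197, -1)))) = Add(-352, Add(Mul(47, Pow(246, -1)), Mul(Add(5, Pow(-5, 2)), Pow(-197, -1)))) = Add(-352, Add(Mul(47, Rational(1, 246)), Mul(Add(5, 25), Rational(-1, 197)))) = Add(-352, Add(Rational(47, 246), Mul(30, Rational(-1, 197)))) = Add(-352, Add(Rational(47, 246), Rational(-30, 197))) = Add(-352, Rational(1879, 48462)) = Rational(-17056745, 48462)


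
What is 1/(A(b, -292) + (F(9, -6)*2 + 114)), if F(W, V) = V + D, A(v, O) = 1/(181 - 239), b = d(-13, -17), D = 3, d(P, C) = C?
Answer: 58/6263 ≈ 0.0092607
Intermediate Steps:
b = -17
A(v, O) = -1/58 (A(v, O) = 1/(-58) = -1/58)
F(W, V) = 3 + V (F(W, V) = V + 3 = 3 + V)
1/(A(b, -292) + (F(9, -6)*2 + 114)) = 1/(-1/58 + ((3 - 6)*2 + 114)) = 1/(-1/58 + (-3*2 + 114)) = 1/(-1/58 + (-6 + 114)) = 1/(-1/58 + 108) = 1/(6263/58) = 58/6263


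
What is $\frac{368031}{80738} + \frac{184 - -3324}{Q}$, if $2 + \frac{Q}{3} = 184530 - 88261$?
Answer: $\frac{106570949735}{23317215138} \approx 4.5705$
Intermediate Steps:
$Q = 288801$ ($Q = -6 + 3 \left(184530 - 88261\right) = -6 + 3 \cdot 96269 = -6 + 288807 = 288801$)
$\frac{368031}{80738} + \frac{184 - -3324}{Q} = \frac{368031}{80738} + \frac{184 - -3324}{288801} = 368031 \cdot \frac{1}{80738} + \left(184 + 3324\right) \frac{1}{288801} = \frac{368031}{80738} + 3508 \cdot \frac{1}{288801} = \frac{368031}{80738} + \frac{3508}{288801} = \frac{106570949735}{23317215138}$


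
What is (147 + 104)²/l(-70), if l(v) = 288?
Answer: 63001/288 ≈ 218.75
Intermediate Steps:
(147 + 104)²/l(-70) = (147 + 104)²/288 = 251²*(1/288) = 63001*(1/288) = 63001/288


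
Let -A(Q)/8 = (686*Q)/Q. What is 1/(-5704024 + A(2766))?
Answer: -1/5709512 ≈ -1.7515e-7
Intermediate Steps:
A(Q) = -5488 (A(Q) = -8*686*Q/Q = -8*686 = -5488)
1/(-5704024 + A(2766)) = 1/(-5704024 - 5488) = 1/(-5709512) = -1/5709512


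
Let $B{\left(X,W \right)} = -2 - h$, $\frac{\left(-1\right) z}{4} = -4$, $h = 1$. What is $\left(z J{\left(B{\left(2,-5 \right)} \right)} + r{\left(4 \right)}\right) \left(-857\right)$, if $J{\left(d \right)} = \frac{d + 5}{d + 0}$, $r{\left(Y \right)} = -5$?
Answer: $\frac{40279}{3} \approx 13426.0$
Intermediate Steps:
$z = 16$ ($z = \left(-4\right) \left(-4\right) = 16$)
$B{\left(X,W \right)} = -3$ ($B{\left(X,W \right)} = -2 - 1 = -3$)
$J{\left(d \right)} = \frac{5 + d}{d}$
$\left(z J{\left(B{\left(2,-5 \right)} \right)} + r{\left(4 \right)}\right) \left(-857\right) = \left(16 \frac{5 - 3}{-3} - 5\right) \left(-857\right) = \left(16 \left(\left(- \frac{1}{3}\right) 2\right) - 5\right) \left(-857\right) = \left(16 \left(- \frac{2}{3}\right) - 5\right) \left(-857\right) = \left(- \frac{32}{3} - 5\right) \left(-857\right) = \left(- \frac{47}{3}\right) \left(-857\right) = \frac{40279}{3}$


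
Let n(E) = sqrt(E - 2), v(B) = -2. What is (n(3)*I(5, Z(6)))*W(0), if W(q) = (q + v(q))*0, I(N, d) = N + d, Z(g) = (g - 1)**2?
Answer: 0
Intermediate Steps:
Z(g) = (-1 + g)**2
n(E) = sqrt(-2 + E)
W(q) = 0 (W(q) = (q - 2)*0 = (-2 + q)*0 = 0)
(n(3)*I(5, Z(6)))*W(0) = (sqrt(-2 + 3)*(5 + (-1 + 6)**2))*0 = (sqrt(1)*(5 + 5**2))*0 = (1*(5 + 25))*0 = (1*30)*0 = 30*0 = 0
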